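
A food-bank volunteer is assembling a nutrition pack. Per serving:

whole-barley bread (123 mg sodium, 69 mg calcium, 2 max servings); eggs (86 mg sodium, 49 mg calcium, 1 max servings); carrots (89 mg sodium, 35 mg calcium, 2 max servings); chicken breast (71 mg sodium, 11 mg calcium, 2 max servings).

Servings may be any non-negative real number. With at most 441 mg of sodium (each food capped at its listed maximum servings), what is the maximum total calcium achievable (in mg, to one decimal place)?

Calcium per mg sodium: eggs 0.5698, whole-barley bread 0.561, carrots 0.3933, chicken breast 0.1549.
Take 1 serving of eggs: uses 86 mg sodium, +49.0 mg calcium (running total 49.0 mg).
Take 2 servings of whole-barley bread: uses 246 mg sodium, +138.0 mg calcium (running total 187.0 mg).
Take 1.225 servings of carrots: uses 109 mg sodium, +42.9 mg calcium (running total 229.9 mg).
Greedy by best ratio exhausts the sodium allowance optimally: 229.9 mg.

229.9 mg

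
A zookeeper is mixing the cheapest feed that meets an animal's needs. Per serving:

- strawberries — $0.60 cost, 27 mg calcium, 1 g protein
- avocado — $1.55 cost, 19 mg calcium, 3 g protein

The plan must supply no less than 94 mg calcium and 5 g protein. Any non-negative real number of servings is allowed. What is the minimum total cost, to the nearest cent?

$2.83

A basic optimal solution has at most two foods positive. Try each food alone and each pair with both targets met exactly.
strawberries only: max(94/27, 5/1) = 5 servings → $3.00.
avocado only: max(94/19, 5/3) = 4.947 servings → $7.67.
strawberries + avocado with both tight: 3.016 servings and 0.6613 servings → $2.83.
The minimum over all feasible corners is $2.83.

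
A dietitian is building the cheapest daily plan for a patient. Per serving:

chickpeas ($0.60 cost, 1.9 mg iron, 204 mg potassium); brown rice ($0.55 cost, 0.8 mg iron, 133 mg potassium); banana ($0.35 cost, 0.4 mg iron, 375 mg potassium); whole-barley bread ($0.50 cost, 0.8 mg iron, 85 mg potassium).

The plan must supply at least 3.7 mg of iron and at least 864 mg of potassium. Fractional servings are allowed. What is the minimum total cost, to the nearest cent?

$1.48

An LP optimum is at a vertex; with two nutrient constraints at most two foods are used. Check each candidate.
chickpeas only: max(3.7/1.9, 864/204) = 4.235 servings → $2.54.
brown rice only: max(3.7/0.8, 864/133) = 6.496 servings → $3.57.
banana only: max(3.7/0.4, 864/375) = 9.25 servings → $3.24.
whole-barley bread only: max(3.7/0.8, 864/85) = 10.16 servings → $5.08.
chickpeas + brown rice: intersection lies outside the first quadrant.
chickpeas + banana with both tight: 1.651 servings and 1.406 servings → $1.48.
chickpeas + whole-barley bread with both targets exact would need a negative amount; discard.
brown rice + banana with both tight: 4.222 servings and 0.8067 servings → $2.60.
brown rice + whole-barley bread: the both-tight solution has a negative serving — not a feasible corner.
banana + whole-barley bread with both tight: 1.416 servings and 3.917 servings → $2.45.
So the least-cost plan costs $1.48.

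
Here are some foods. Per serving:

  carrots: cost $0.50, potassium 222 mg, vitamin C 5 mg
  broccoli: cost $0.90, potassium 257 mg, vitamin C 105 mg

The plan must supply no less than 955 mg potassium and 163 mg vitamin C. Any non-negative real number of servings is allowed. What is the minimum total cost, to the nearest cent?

An LP optimum is at a vertex; with two nutrient constraints at most two foods are used. Check each candidate.
carrots only: max(955/222, 163/5) = 32.6 servings → $16.30.
broccoli only: max(955/257, 163/105) = 3.716 servings → $3.34.
carrots + broccoli with both tight: 2.651 servings and 1.426 servings → $2.61.
Cheapest feasible corner: $2.61.

$2.61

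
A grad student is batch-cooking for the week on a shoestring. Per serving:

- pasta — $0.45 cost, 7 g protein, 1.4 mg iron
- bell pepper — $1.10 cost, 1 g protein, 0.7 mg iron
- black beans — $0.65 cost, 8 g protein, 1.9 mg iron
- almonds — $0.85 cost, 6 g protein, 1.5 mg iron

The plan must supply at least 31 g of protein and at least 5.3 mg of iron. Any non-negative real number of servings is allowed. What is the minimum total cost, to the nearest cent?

$1.99

Check every corner: each single food scaled to meet both minima, and each pair solved so both constraints bind.
pasta only: max(31/7, 5.3/1.4) = 4.429 servings → $1.99.
bell pepper only: max(31/1, 5.3/0.7) = 31 servings → $34.10.
black beans only: max(31/8, 5.3/1.9) = 3.875 servings → $2.52.
almonds only: max(31/6, 5.3/1.5) = 5.167 servings → $4.39.
pasta + bell pepper with both targets exact would need a negative amount; discard.
pasta + black beans with both targets exact would need a negative amount; discard.
pasta + almonds: the both-tight solution has a negative serving — not a feasible corner.
bell pepper + black beans: the both-tight solution has a negative serving — not a feasible corner.
bell pepper + almonds: the both-tight solution has a negative serving — not a feasible corner.
black beans + almonds: intersection lies outside the first quadrant.
The minimum over all feasible corners is $1.99.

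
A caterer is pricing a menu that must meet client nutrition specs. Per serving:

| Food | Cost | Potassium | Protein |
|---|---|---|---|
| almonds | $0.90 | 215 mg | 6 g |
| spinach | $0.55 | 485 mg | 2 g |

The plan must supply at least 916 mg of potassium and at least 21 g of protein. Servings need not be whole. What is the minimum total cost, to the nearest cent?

Minimising a linear cost over {potassium ≥ 916, protein ≥ 21, servings ≥ 0} — the optimum is at a vertex, using one or two foods.
almonds only: max(916/215, 21/6) = 4.26 servings → $3.83.
spinach only: max(916/485, 21/2) = 10.5 servings → $5.78.
almonds + spinach with both tight: 3.368 servings and 0.3956 servings → $3.25.
Cheapest feasible corner: $3.25.

$3.25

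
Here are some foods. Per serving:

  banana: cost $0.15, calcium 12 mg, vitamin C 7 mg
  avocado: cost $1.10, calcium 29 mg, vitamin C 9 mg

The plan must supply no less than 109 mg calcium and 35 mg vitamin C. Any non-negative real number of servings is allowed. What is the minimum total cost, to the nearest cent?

$1.36

Two binding constraints pin down two serving amounts, so the optimal mix uses at most two foods. The candidates are each food alone (scaled to the tighter of calcium/vitamin C) and each pair with both constraints tight.
banana only: max(109/12, 35/7) = 9.083 servings → $1.36.
avocado only: max(109/29, 35/9) = 3.889 servings → $4.28.
banana + avocado with both tight: 0.3579 servings and 3.611 servings → $4.03.
Cheapest feasible corner: $1.36.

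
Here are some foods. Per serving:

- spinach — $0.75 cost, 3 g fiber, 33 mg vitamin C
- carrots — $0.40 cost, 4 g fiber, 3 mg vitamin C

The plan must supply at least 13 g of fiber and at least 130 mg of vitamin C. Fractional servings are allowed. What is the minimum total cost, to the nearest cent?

$3.06

A basic optimal solution has at most two foods positive. Try each food alone and each pair with both targets met exactly.
spinach only: max(13/3, 130/33) = 4.333 servings → $3.25.
carrots only: max(13/4, 130/3) = 43.33 servings → $17.33.
spinach + carrots with both tight: 3.911 servings and 0.3171 servings → $3.06.
The minimum over all feasible corners is $3.06.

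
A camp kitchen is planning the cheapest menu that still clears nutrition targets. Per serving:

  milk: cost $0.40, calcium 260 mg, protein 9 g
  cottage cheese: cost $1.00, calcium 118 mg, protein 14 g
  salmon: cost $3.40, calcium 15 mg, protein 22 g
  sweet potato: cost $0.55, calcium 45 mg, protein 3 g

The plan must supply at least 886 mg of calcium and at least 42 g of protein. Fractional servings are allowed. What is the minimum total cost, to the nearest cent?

$1.87

The cheapest plan sits at a corner of the feasible region — with two constraints it uses at most two foods.
milk only: max(886/260, 42/9) = 4.667 servings → $1.87.
cottage cheese only: max(886/118, 42/14) = 7.508 servings → $7.51.
salmon only: max(886/15, 42/22) = 59.07 servings → $200.83.
sweet potato only: max(886/45, 42/3) = 19.69 servings → $10.83.
milk + cottage cheese with both tight: 2.889 servings and 1.143 servings → $2.30.
milk + salmon with both tight: 3.377 servings and 0.5275 servings → $3.14.
milk + sweet potato with both tight: 2.048 servings and 7.856 servings → $5.14.
cottage cheese + salmon: intersection lies outside the first quadrant.
cottage cheese + sweet potato: the both-tight solution has a negative serving — not a feasible corner.
salmon + sweet potato: intersection lies outside the first quadrant.
The minimum over all feasible corners is $1.87.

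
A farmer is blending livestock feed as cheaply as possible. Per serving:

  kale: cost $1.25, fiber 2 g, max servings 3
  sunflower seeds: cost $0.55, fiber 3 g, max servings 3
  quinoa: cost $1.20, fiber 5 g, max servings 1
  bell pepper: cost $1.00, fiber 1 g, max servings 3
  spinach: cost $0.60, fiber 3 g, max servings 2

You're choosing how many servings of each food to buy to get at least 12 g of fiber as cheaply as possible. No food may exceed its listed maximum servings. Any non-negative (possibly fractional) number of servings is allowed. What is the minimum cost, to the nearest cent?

$2.25

Cost per g of fiber: sunflower seeds $0.1833, spinach $0.2000, quinoa $0.2400, kale $0.6250, bell pepper $1.0000.
Take 3 servings of sunflower seeds: +9.0 g fiber for $1.65 (total $1.65, still need 3.0 g).
Take 1 serving of spinach: +3.0 g fiber for $0.60 (total $2.25, still need 0.0 g).
Filling from the cheapest source first is optimal under one linear minimum: $2.25.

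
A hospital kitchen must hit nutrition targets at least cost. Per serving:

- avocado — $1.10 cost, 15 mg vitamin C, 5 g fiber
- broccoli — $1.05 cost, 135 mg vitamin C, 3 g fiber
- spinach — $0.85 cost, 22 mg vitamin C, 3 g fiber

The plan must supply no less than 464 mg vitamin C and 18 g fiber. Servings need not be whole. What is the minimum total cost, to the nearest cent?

$5.23

avocado only: max(464/15, 18/5) = 30.93 servings → $34.03.
broccoli only: max(464/135, 18/3) = 6 servings → $6.30.
spinach only: max(464/22, 18/3) = 21.09 servings → $17.93.
avocado + broccoli with both tight: 1.648 servings and 3.254 servings → $5.23.
avocado + spinach: the both-tight solution has a negative serving — not a feasible corner.
broccoli + spinach with both tight: 2.938 servings and 3.062 servings → $5.69.
The minimum over all feasible corners is $5.23.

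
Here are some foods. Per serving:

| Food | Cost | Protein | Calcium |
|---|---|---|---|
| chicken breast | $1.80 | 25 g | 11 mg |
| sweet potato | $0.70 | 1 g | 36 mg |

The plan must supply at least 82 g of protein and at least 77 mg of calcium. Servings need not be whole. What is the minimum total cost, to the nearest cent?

The cheapest plan sits at a corner of the feasible region — with two constraints it uses at most two foods.
chicken breast only: max(82/25, 77/11) = 7 servings → $12.60.
sweet potato only: max(82/1, 77/36) = 82 servings → $57.40.
chicken breast + sweet potato with both tight: 3.234 servings and 1.151 servings → $6.63.
The minimum over all feasible corners is $6.63.

$6.63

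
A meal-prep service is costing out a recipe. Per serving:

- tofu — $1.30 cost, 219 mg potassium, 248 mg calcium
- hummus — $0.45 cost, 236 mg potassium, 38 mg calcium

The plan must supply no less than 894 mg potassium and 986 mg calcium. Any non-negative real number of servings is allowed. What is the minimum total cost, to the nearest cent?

$5.20

An LP optimum is at a vertex; with two nutrient constraints at most two foods are used. Check each candidate.
tofu only: max(894/219, 986/248) = 4.082 servings → $5.31.
hummus only: max(894/236, 986/38) = 25.95 servings → $11.68.
tofu + hummus with both tight: 3.958 servings and 0.1151 servings → $5.20.
So the least-cost plan costs $5.20.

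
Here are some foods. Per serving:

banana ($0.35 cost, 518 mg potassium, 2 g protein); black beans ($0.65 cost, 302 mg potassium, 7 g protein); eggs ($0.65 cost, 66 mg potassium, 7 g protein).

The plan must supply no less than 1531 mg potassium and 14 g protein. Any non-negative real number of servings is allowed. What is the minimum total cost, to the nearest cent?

At the optimum either one food covers both requirements or two foods hit both targets exactly; no other combination can be cheaper.
banana only: max(1531/518, 14/2) = 7 servings → $2.45.
black beans only: max(1531/302, 14/7) = 5.07 servings → $3.30.
eggs only: max(1531/66, 14/7) = 23.2 servings → $15.08.
banana + black beans with both tight: 2.147 servings and 1.386 servings → $1.65.
banana + eggs with both tight: 2.803 servings and 1.199 servings → $1.76.
black beans + eggs: intersection lies outside the first quadrant.
So the least-cost plan costs $1.65.

$1.65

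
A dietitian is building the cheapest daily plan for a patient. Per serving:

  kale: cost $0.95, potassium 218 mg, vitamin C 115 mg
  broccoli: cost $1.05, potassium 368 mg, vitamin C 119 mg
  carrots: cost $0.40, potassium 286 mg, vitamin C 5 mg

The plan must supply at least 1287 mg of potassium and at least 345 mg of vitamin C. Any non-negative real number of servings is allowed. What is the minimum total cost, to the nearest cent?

$3.33

With two linear requirements the optimum uses one or two foods; enumerate the corners.
kale only: max(1287/218, 345/115) = 5.904 servings → $5.61.
broccoli only: max(1287/368, 345/119) = 3.497 servings → $3.67.
carrots only: max(1287/286, 345/5) = 69 servings → $27.60.
kale + broccoli: intersection lies outside the first quadrant.
kale + carrots with both tight: 2.9 servings and 2.289 servings → $3.67.
broccoli + carrots with both tight: 2.865 servings and 0.8136 servings → $3.33.
Cheapest feasible corner: $3.33.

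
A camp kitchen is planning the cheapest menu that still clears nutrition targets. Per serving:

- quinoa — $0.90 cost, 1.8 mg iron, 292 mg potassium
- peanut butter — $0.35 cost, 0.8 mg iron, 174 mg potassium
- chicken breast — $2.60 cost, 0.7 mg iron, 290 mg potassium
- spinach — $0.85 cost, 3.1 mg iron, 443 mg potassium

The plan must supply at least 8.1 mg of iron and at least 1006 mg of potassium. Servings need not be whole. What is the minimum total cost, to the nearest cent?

Check every corner: each single food scaled to meet both minima, and each pair solved so both constraints bind.
quinoa only: max(8.1/1.8, 1006/292) = 4.5 servings → $4.05.
peanut butter only: max(8.1/0.8, 1006/174) = 10.12 servings → $3.54.
chicken breast only: max(8.1/0.7, 1006/290) = 11.57 servings → $30.09.
spinach only: max(8.1/3.1, 1006/443) = 2.613 servings → $2.22.
quinoa + peanut butter: intersection lies outside the first quadrant.
quinoa + chicken breast with both targets exact would need a negative amount; discard.
quinoa + spinach: intersection lies outside the first quadrant.
peanut butter + chicken breast with both targets exact would need a negative amount; discard.
peanut butter + spinach with both targets exact would need a negative amount; discard.
chicken breast + spinach with both targets exact would need a negative amount; discard.
Cheapest feasible corner: $2.22.

$2.22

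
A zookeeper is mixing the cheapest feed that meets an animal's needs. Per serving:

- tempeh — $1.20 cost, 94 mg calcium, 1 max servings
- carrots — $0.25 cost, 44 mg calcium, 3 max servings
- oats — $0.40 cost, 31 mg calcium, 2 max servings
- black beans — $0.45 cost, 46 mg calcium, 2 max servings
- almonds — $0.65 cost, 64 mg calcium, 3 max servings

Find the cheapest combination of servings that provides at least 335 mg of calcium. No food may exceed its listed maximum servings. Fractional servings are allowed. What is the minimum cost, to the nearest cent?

Cost per mg of calcium: carrots $0.0057, black beans $0.0098, almonds $0.0102, tempeh $0.0128, oats $0.0129.
Take 3 servings of carrots: +132.0 mg calcium for $0.75 (total $0.75, still need 203.0 mg).
Take 2 servings of black beans: +92.0 mg calcium for $0.90 (total $1.65, still need 111.0 mg).
Take 1.734 servings of almonds: +111.0 mg calcium for $1.13 (total $2.78, still need 0.0 mg).
Greedy by cheapest-per-mg is optimal for a single linear constraint, so the minimum cost is $2.78.

$2.78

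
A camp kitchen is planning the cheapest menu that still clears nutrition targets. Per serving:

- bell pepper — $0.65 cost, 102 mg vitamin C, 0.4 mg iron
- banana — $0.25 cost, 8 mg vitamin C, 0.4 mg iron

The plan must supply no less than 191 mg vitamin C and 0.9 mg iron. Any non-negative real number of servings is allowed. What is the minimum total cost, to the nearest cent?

$1.30

For a min-cost LP with two ≥-constraints, a basic feasible solution has at most two positive variables.
bell pepper only: max(191/102, 0.9/0.4) = 2.25 servings → $1.46.
banana only: max(191/8, 0.9/0.4) = 23.88 servings → $5.97.
bell pepper + banana with both tight: 1.84 servings and 0.4096 servings → $1.30.
The minimum over all feasible corners is $1.30.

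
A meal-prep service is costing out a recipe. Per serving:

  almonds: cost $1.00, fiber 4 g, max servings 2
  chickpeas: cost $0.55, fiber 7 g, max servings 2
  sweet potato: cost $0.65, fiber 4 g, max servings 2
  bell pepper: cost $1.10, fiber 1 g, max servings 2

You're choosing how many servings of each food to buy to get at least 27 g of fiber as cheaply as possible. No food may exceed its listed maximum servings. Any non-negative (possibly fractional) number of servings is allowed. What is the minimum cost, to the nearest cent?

$3.65

Cost per g of fiber: chickpeas $0.0786, sweet potato $0.1625, almonds $0.2500, bell pepper $1.1000.
Take 2 servings of chickpeas: +14.0 g fiber for $1.10 (total $1.10, still need 13.0 g).
Take 2 servings of sweet potato: +8.0 g fiber for $1.30 (total $2.40, still need 5.0 g).
Take 1.25 servings of almonds: +5.0 g fiber for $1.25 (total $3.65, still need 0.0 g).
Greedy by cheapest-per-g is optimal for a single linear constraint, so the minimum cost is $3.65.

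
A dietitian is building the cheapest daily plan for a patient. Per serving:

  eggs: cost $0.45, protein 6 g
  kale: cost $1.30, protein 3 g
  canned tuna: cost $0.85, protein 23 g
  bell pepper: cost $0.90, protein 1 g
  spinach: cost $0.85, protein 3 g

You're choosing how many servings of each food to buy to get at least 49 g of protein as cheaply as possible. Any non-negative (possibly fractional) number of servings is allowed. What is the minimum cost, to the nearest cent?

$1.81

Cost per g of protein: canned tuna $0.0370, eggs $0.0750, spinach $0.2833, kale $0.4333, bell pepper $0.9000.
With no serving limits, use only canned tuna: 49 g / 23 g = 2.13 servings × $0.85 = $1.81.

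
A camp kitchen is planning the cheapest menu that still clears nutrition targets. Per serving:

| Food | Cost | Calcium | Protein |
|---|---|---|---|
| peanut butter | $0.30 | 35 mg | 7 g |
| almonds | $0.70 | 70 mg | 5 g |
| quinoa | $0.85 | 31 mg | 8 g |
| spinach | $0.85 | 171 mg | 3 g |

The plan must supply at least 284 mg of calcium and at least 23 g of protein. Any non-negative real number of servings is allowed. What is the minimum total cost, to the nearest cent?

This is a tiny linear program; its minimum lies at a vertex of the feasible set. List the vertices and price them.
peanut butter only: max(284/35, 23/7) = 8.114 servings → $2.43.
almonds only: max(284/70, 23/5) = 4.6 servings → $3.22.
quinoa only: max(284/31, 23/8) = 9.161 servings → $7.79.
spinach only: max(284/171, 23/3) = 7.667 servings → $6.52.
peanut butter + almonds with both tight: 0.6032 servings and 3.756 servings → $2.81.
peanut butter + quinoa: the both-tight solution has a negative serving — not a feasible corner.
peanut butter + spinach with both tight: 2.821 servings and 1.083 servings → $1.77.
almonds + quinoa with both tight: 3.849 servings and 0.4691 servings → $3.09.
almonds + spinach: the both-tight solution has a negative serving — not a feasible corner.
quinoa + spinach with both tight: 2.416 servings and 1.223 servings → $3.09.
So the least-cost plan costs $1.77.

$1.77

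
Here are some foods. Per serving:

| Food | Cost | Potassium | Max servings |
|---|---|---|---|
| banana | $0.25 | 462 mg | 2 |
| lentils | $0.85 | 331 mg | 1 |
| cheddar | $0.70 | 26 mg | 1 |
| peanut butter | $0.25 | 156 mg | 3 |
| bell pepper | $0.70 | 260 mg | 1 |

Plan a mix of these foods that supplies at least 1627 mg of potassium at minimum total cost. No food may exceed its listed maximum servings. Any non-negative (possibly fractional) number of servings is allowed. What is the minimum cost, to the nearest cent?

$1.85

Cost per mg of potassium: banana $0.0005, peanut butter $0.0016, lentils $0.0026, bell pepper $0.0027, cheddar $0.0269.
Take 2 servings of banana: +924.0 mg potassium for $0.50 (total $0.50, still need 703.0 mg).
Take 3 servings of peanut butter: +468.0 mg potassium for $0.75 (total $1.25, still need 235.0 mg).
Take 0.71 servings of lentils: +235.0 mg potassium for $0.60 (total $1.85, still need 0.0 mg).
Filling from the cheapest source first is optimal under one linear minimum: $1.85.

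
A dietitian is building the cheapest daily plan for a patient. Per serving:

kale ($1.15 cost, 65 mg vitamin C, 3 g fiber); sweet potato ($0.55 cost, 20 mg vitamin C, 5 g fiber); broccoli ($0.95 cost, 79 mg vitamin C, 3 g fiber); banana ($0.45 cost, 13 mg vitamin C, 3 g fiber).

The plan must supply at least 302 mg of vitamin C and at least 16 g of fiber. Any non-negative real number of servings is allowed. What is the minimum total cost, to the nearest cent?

$3.96

Two binding constraints pin down two serving amounts, so the optimal mix uses at most two foods. The candidates are each food alone (scaled to the tighter of vitamin C/fiber) and each pair with both constraints tight.
kale only: max(302/65, 16/3) = 5.333 servings → $6.13.
sweet potato only: max(302/20, 16/5) = 15.1 servings → $8.30.
broccoli only: max(302/79, 16/3) = 5.333 servings → $5.07.
banana only: max(302/13, 16/3) = 23.23 servings → $10.45.
kale + sweet potato with both tight: 4.491 servings and 0.5057 servings → $5.44.
kale + broccoli with both targets exact would need a negative amount; discard.
kale + banana with both tight: 4.474 servings and 0.859 servings → $5.53.
sweet potato + broccoli with both tight: 1.069 servings and 3.552 servings → $3.96.
sweet potato + banana: intersection lies outside the first quadrant.
broccoli + banana with both tight: 3.525 servings and 1.808 servings → $4.16.
The minimum over all feasible corners is $3.96.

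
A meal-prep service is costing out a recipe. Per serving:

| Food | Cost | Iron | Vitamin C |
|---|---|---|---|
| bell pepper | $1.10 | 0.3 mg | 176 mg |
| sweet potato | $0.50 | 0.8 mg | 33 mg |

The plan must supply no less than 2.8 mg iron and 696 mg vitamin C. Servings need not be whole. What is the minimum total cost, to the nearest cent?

With two linear requirements the optimum uses one or two foods; enumerate the corners.
bell pepper only: max(2.8/0.3, 696/176) = 9.333 servings → $10.27.
sweet potato only: max(2.8/0.8, 696/33) = 21.09 servings → $10.55.
bell pepper + sweet potato with both tight: 3.548 servings and 2.17 servings → $4.99.
So the least-cost plan costs $4.99.

$4.99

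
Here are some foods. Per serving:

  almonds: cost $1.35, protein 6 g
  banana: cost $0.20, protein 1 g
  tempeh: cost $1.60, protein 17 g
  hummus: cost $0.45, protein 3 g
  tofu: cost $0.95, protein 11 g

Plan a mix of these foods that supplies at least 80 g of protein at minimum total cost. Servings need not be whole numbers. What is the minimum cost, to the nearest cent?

$6.91

Cost per g of protein: tofu $0.0864, tempeh $0.0941, hummus $0.1500, banana $0.2000, almonds $0.2250.
With no serving limits, use only tofu: 80 g / 11 g = 7.273 servings × $0.95 = $6.91.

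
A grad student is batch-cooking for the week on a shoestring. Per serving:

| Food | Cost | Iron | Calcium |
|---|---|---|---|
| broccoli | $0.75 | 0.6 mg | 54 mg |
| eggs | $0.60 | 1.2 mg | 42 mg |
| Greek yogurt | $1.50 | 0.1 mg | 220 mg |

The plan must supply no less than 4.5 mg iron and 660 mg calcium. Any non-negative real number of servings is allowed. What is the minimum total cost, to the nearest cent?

At the optimum either one food covers both requirements or two foods hit both targets exactly; no other combination can be cheaper.
broccoli only: max(4.5/0.6, 660/54) = 12.22 servings → $9.17.
eggs only: max(4.5/1.2, 660/42) = 15.71 servings → $9.43.
Greek yogurt only: max(4.5/0.1, 660/220) = 45 servings → $67.50.
broccoli + eggs with both targets exact would need a negative amount; discard.
broccoli + Greek yogurt with both tight: 7.299 servings and 1.209 servings → $7.29.
eggs + Greek yogurt with both tight: 3.557 servings and 2.321 servings → $5.62.
The minimum over all feasible corners is $5.62.

$5.62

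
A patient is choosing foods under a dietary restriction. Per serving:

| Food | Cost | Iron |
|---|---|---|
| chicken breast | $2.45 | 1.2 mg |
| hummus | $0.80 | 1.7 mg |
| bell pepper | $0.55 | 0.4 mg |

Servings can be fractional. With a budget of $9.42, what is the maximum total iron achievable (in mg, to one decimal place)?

Iron per dollar: hummus 2.125, bell pepper 0.7273, chicken breast 0.4898.
With no serving limits, spend the whole cost allowance on hummus: $9.42 / $0.80 × 1.7 mg = 20.0 mg.

20.0 mg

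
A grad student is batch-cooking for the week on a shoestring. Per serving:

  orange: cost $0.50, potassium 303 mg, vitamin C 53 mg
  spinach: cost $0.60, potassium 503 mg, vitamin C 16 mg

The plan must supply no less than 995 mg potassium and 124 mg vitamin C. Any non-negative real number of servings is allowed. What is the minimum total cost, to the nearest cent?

Minimising a linear cost over {potassium ≥ 995, vitamin C ≥ 124, servings ≥ 0} — the optimum is at a vertex, using one or two foods.
orange only: max(995/303, 124/53) = 3.284 servings → $1.64.
spinach only: max(995/503, 124/16) = 7.75 servings → $4.65.
orange + spinach with both tight: 2.13 servings and 0.6952 servings → $1.48.
Cheapest feasible corner: $1.48.

$1.48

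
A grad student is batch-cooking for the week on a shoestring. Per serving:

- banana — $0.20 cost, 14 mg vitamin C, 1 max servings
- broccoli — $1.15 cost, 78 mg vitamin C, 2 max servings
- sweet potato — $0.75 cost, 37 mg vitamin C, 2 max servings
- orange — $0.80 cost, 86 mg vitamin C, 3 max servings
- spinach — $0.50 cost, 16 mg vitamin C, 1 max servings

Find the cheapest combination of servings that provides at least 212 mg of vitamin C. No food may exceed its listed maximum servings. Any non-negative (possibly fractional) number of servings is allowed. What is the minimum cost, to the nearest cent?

$1.97

Cost per mg of vitamin C: orange $0.0093, banana $0.0143, broccoli $0.0147, sweet potato $0.0203, spinach $0.0312.
Take 2.465 servings of orange: +212.0 mg vitamin C for $1.97 (total $1.97, still need 0.0 mg).
Filling from the cheapest source first is optimal under one linear minimum: $1.97.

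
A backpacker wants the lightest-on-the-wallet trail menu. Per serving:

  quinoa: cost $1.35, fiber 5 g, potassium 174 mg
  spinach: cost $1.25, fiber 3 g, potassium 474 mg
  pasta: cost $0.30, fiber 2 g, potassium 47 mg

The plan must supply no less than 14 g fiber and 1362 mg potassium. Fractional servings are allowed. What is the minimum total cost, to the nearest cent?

For a min-cost LP with two ≥-constraints, a basic feasible solution has at most two positive variables.
quinoa only: max(14/5, 1362/174) = 7.828 servings → $10.57.
spinach only: max(14/3, 1362/474) = 4.667 servings → $5.83.
pasta only: max(14/2, 1362/47) = 28.98 servings → $8.69.
quinoa + spinach with both tight: 1.38 servings and 2.367 servings → $4.82.
quinoa + pasta: the both-tight solution has a negative serving — not a feasible corner.
spinach + pasta with both tight: 2.56 servings and 3.16 servings → $4.15.
The minimum over all feasible corners is $4.15.

$4.15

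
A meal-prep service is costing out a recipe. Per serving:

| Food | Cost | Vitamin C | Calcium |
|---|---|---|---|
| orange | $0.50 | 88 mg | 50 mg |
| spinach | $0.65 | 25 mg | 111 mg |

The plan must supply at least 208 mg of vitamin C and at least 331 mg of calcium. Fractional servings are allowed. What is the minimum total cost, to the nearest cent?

The cheapest plan sits at a corner of the feasible region — with two constraints it uses at most two foods.
orange only: max(208/88, 331/50) = 6.62 servings → $3.31.
spinach only: max(208/25, 331/111) = 8.32 servings → $5.41.
orange + spinach with both tight: 1.739 servings and 2.199 servings → $2.30.
The minimum over all feasible corners is $2.30.

$2.30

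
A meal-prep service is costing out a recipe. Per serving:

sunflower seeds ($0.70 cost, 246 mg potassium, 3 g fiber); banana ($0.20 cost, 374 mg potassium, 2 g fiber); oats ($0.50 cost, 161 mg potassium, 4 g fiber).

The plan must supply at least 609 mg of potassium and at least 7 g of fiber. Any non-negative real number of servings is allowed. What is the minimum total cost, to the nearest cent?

sunflower seeds only: max(609/246, 7/3) = 2.476 servings → $1.73.
banana only: max(609/374, 7/2) = 3.5 servings → $0.70.
oats only: max(609/161, 7/4) = 3.783 servings → $1.89.
sunflower seeds + banana with both tight: 2.222 servings and 0.1667 servings → $1.59.
sunflower seeds + oats: intersection lies outside the first quadrant.
banana + oats with both tight: 1.115 servings and 1.193 servings → $0.82.
The minimum over all feasible corners is $0.70.

$0.70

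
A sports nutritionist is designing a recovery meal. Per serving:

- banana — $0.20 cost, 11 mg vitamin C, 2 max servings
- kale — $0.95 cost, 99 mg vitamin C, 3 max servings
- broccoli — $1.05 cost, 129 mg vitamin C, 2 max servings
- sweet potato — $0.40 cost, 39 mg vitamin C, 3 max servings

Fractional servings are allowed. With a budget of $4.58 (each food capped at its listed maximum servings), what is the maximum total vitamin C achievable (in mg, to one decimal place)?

516.4 mg

Vitamin C per dollar: broccoli 122.9, kale 104.2, sweet potato 97.5, banana 55.
Take 2 servings of broccoli: spends $2.10, +258.0 mg vitamin C (running total 258.0 mg).
Take 2.611 servings of kale: spends $2.48, +258.4 mg vitamin C (running total 516.4 mg).
Filling greedily by vitamin C-per-dollar is optimal for one linear limit, giving 516.4 mg.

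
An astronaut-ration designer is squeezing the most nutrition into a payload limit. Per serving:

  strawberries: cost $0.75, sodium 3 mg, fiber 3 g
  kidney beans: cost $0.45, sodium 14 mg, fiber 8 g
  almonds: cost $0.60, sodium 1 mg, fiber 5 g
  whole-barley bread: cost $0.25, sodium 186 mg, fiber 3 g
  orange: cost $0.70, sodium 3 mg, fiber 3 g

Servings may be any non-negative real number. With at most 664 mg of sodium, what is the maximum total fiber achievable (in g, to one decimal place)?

3320.0 g

Fiber per mg sodium: almonds 5, strawberries 1, orange 1, kidney beans 0.5714, whole-barley bread 0.01613.
With no serving limits, spend the whole sodium allowance on almonds: 664 mg / 1 mg × 5 g = 3320.0 g.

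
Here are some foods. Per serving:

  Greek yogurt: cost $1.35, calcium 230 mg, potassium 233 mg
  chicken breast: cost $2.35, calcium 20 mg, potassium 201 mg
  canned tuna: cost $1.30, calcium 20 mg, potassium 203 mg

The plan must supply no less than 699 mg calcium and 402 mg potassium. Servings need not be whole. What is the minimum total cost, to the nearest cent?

$4.10

Check every corner: each single food scaled to meet both minima, and each pair solved so both constraints bind.
Greek yogurt only: max(699/230, 402/233) = 3.039 servings → $4.10.
chicken breast only: max(699/20, 402/201) = 34.95 servings → $82.13.
canned tuna only: max(699/20, 402/203) = 34.95 servings → $45.44.
Greek yogurt + chicken breast with both targets exact would need a negative amount; discard.
Greek yogurt + canned tuna with both targets exact would need a negative amount; discard.
chicken breast + canned tuna: the both-tight solution has a negative serving — not a feasible corner.
Cheapest feasible corner: $4.10.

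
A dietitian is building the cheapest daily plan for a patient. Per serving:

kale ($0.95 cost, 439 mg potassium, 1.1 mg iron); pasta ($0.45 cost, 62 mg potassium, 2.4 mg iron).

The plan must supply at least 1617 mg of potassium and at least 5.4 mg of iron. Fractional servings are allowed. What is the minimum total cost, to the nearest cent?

$3.69

The cheapest plan sits at a corner of the feasible region — with two constraints it uses at most two foods.
kale only: max(1617/439, 5.4/1.1) = 4.909 servings → $4.66.
pasta only: max(1617/62, 5.4/2.4) = 26.08 servings → $11.74.
kale + pasta with both tight: 3.599 servings and 0.6007 servings → $3.69.
Cheapest feasible corner: $3.69.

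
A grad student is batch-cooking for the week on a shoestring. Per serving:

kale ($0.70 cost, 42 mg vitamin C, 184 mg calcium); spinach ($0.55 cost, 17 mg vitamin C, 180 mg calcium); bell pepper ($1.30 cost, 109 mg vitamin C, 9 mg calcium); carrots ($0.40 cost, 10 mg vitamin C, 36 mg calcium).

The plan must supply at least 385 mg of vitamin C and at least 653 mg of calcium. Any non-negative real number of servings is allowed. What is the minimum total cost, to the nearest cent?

The cheapest plan sits at a corner of the feasible region — with two constraints it uses at most two foods.
kale only: max(385/42, 653/184) = 9.167 servings → $6.42.
spinach only: max(385/17, 653/180) = 22.65 servings → $12.46.
bell pepper only: max(385/109, 653/9) = 72.56 servings → $94.32.
carrots only: max(385/10, 653/36) = 38.5 servings → $15.40.
kale + spinach with both targets exact would need a negative amount; discard.
kale + bell pepper with both tight: 3.441 servings and 2.206 servings → $5.28.
kale + carrots: the both-tight solution has a negative serving — not a feasible corner.
spinach + bell pepper with both tight: 3.478 servings and 2.99 servings → $5.80.
spinach + carrots with both targets exact would need a negative amount; discard.
bell pepper + carrots with both tight: 1.912 servings and 17.66 servings → $9.55.
So the least-cost plan costs $5.28.

$5.28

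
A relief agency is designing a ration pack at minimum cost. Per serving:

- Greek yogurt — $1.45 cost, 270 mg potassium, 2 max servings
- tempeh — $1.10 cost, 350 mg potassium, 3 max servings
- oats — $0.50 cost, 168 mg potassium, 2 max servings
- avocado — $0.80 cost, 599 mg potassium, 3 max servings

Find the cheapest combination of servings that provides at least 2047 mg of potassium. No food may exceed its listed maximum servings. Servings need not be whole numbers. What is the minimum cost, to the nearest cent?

$3.14

Cost per mg of potassium: avocado $0.0013, oats $0.0030, tempeh $0.0031, Greek yogurt $0.0054.
Take 3 servings of avocado: +1797.0 mg potassium for $2.40 (total $2.40, still need 250.0 mg).
Take 1.488 servings of oats: +250.0 mg potassium for $0.74 (total $3.14, still need 0.0 mg).
Greedy by cheapest-per-mg is optimal for a single linear constraint, so the minimum cost is $3.14.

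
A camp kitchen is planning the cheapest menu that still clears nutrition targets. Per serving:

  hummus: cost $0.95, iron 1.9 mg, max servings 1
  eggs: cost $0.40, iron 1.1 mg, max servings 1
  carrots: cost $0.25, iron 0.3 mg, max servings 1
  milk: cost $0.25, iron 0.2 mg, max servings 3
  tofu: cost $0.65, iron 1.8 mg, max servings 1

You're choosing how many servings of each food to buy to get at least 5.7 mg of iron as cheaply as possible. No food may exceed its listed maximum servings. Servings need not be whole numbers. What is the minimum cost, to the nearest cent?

Cost per mg of iron: tofu $0.3611, eggs $0.3636, hummus $0.5000, carrots $0.8333, milk $1.2500.
Take 1 serving of tofu: +1.8 mg iron for $0.65 (total $0.65, still need 3.9 mg).
Take 1 serving of eggs: +1.1 mg iron for $0.40 (total $1.05, still need 2.8 mg).
Take 1 serving of hummus: +1.9 mg iron for $0.95 (total $2.00, still need 0.9 mg).
Take 1 serving of carrots: +0.3 mg iron for $0.25 (total $2.25, still need 0.6 mg).
Take 3 servings of milk: +0.6 mg iron for $0.75 (total $3.00, still need 0.0 mg).
Greedy by cheapest-per-mg is optimal for a single linear constraint, so the minimum cost is $3.00.

$3.00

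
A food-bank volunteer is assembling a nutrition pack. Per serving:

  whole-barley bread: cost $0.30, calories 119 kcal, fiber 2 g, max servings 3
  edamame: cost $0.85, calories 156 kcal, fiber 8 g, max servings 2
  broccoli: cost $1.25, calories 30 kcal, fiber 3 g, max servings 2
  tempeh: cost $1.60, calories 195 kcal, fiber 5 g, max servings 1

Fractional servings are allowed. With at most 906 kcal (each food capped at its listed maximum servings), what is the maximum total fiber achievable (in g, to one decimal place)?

Fiber per kcal: broccoli 0.1, edamame 0.05128, tempeh 0.02564, whole-barley bread 0.01681.
Take 2 servings of broccoli: uses 60 kcal, +6.0 g fiber (running total 6.0 g).
Take 2 servings of edamame: uses 312 kcal, +16.0 g fiber (running total 22.0 g).
Take 1 serving of tempeh: uses 195 kcal, +5.0 g fiber (running total 27.0 g).
Take 2.849 servings of whole-barley bread: uses 339 kcal, +5.7 g fiber (running total 32.7 g).
Filling greedily by fiber-per-kcal is optimal for one linear limit, giving 32.7 g.

32.7 g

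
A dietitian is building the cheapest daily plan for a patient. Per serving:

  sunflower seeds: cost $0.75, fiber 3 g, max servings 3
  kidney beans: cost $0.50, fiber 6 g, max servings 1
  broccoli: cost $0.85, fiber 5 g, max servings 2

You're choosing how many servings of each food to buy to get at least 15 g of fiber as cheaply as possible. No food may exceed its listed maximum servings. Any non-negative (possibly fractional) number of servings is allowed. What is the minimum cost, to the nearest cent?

$2.03

Cost per g of fiber: kidney beans $0.0833, broccoli $0.1700, sunflower seeds $0.2500.
Take 1 serving of kidney beans: +6.0 g fiber for $0.50 (total $0.50, still need 9.0 g).
Take 1.8 servings of broccoli: +9.0 g fiber for $1.53 (total $2.03, still need 0.0 g).
Filling from the cheapest source first is optimal under one linear minimum: $2.03.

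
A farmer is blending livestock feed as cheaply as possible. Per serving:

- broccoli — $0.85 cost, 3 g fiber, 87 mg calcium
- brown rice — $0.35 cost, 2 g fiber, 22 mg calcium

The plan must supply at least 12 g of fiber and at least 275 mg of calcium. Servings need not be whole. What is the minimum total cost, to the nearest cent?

A basic optimal solution has at most two foods positive. Try each food alone and each pair with both targets met exactly.
broccoli only: max(12/3, 275/87) = 4 servings → $3.40.
brown rice only: max(12/2, 275/22) = 12.5 servings → $4.38.
broccoli + brown rice with both tight: 2.648 servings and 2.028 servings → $2.96.
Cheapest feasible corner: $2.96.

$2.96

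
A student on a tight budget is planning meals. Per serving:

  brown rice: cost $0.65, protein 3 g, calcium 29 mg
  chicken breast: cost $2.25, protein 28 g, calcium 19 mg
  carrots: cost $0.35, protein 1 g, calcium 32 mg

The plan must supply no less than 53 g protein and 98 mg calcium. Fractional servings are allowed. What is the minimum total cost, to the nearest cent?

This is a tiny linear program; its minimum lies at a vertex of the feasible set. List the vertices and price them.
brown rice only: max(53/3, 98/29) = 17.67 servings → $11.48.
chicken breast only: max(53/28, 98/19) = 5.158 servings → $11.61.
carrots only: max(53/1, 98/32) = 53 servings → $18.55.
brown rice + chicken breast with both tight: 2.301 servings and 1.646 servings → $5.20.
brown rice + carrots with both targets exact would need a negative amount; discard.
chicken breast + carrots with both tight: 1.822 servings and 1.981 servings → $4.79.
The minimum over all feasible corners is $4.79.

$4.79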